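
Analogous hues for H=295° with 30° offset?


Base hue: 295°
Left analog: (295 - 30) mod 360 = 265°
Right analog: (295 + 30) mod 360 = 325°
Analogous hues = 265° and 325°


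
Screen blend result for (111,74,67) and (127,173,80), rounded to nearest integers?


Screen: C = 255 - (255-A)×(255-B)/255, rounded to nearest integer
R: 255 - (255-111)×(255-127)/255 = 255 - 18432/255 ≈ 255 - 72.282 = 182.718 → 183
G: 255 - (255-74)×(255-173)/255 = 255 - 14842/255 ≈ 255 - 58.204 = 196.796 → 197
B: 255 - (255-67)×(255-80)/255 = 255 - 32900/255 ≈ 255 - 129.020 = 125.980 → 126
= RGB(183, 197, 126)


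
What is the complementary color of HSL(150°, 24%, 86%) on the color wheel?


Complement = opposite side of color wheel = hue + 180°
H' = (150 + 180) mod 360 = 330°
S and L unchanged.
= HSL(330°, 24%, 86%)


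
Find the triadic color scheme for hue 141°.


Triadic: equally spaced at 120° intervals
H1 = 141°
H2 = (141 + 120) mod 360 = 261°
H3 = (141 + 240) mod 360 = 21°
Triadic = 141°, 261°, 21°


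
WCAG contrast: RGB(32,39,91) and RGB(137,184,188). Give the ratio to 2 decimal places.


Linearize each sRGB channel c=v/255: c/12.92 if c ≤ 0.04045 else ((c+0.055)/1.055)^2.4
L = 0.2126×R_lin + 0.7152×G_lin + 0.0722×B_lin
Color 1 (32,39,91):
  R=32: 32/255≈0.1255 > 0.04045 → ((0.1255+0.055)/1.055)^2.4 ≈ 0.01444
  G=39: 39/255≈0.1529 > 0.04045 → ((0.1529+0.055)/1.055)^2.4 ≈ 0.02029
  B=91: 91/255≈0.3569 > 0.04045 → ((0.3569+0.055)/1.055)^2.4 ≈ 0.10462
  L1 = 0.2126×0.01444 + 0.7152×0.02029 + 0.0722×0.10462 ≈ 0.02513
Color 2 (137,184,188):
  R=137: 137/255≈0.5373 > 0.04045 → ((0.5373+0.055)/1.055)^2.4 ≈ 0.25016
  G=184: 184/255≈0.7216 > 0.04045 → ((0.7216+0.055)/1.055)^2.4 ≈ 0.47932
  B=188: 188/255≈0.7373 > 0.04045 → ((0.7373+0.055)/1.055)^2.4 ≈ 0.50289
  L2 = 0.2126×0.25016 + 0.7152×0.47932 + 0.0722×0.50289 ≈ 0.43230
Lighter = 0.43230, Darker = 0.02513
Ratio = (L_lighter + 0.05) / (L_darker + 0.05)
Ratio = (0.43230 + 0.05) / (0.02513 + 0.05) = 0.48230 / 0.07513 ≈ 6.4192
Ratio ≈ 6.42:1


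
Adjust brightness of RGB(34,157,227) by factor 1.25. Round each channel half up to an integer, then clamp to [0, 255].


Multiply each channel by 1.25, round half up, clamp to [0, 255]
R: 34×1.25 = 42.5 → round → 43
G: 157×1.25 = 196.25 → round → 196
B: 227×1.25 = 283.75 → round → 284 → clamp → 255
= RGB(43, 196, 255)


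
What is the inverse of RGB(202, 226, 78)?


Invert: (255-R, 255-G, 255-B)
R: 255-202 = 53
G: 255-226 = 29
B: 255-78 = 177
= RGB(53, 29, 177)


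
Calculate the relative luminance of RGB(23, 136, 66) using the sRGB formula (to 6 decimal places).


Linearize each channel (sRGB transfer function): c = v/255; c_lin = c/12.92 if c ≤ 0.04045, else ((c+0.055)/1.055)^2.4
  R: 23/255 ≈ 0.090196 > 0.04045 → ((0.090196+0.055)/1.055)^2.4 ≈ 0.008568
  G: 136/255 ≈ 0.533333 > 0.04045 → ((0.533333+0.055)/1.055)^2.4 ≈ 0.246201
  B: 66/255 ≈ 0.258824 > 0.04045 → ((0.258824+0.055)/1.055)^2.4 ≈ 0.054480
R_lin = 0.008568, G_lin = 0.246201, B_lin = 0.054480
L = 0.2126×R + 0.7152×G + 0.0722×B
L = 0.2126×0.008568 + 0.7152×0.246201 + 0.0722×0.054480
L ≈ 0.181838


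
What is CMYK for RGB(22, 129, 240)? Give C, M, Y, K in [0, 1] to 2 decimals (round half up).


R'=22/255≈0.0863, G'=129/255≈0.5059, B'=240/255≈0.9412
K = 1 - max(R',G',B') = 1 - 240/255 = 15/255 = 0.05882… → 0.06
(1-R'-K)/(1-K) simplifies to (max-R)/max with max = 240:
C = (240-22)/240 = 218/240 = 0.90833… → 0.91
M = (240-129)/240 = 111/240 = 0.4625 → 0.46
Y = (240-240)/240 = 0/240 = 0 → 0.00
= CMYK(0.91, 0.46, 0.00, 0.06)


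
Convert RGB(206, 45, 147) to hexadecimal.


R = 206 → CE (hex)
G = 45 → 2D (hex)
B = 147 → 93 (hex)
Hex = #CE2D93


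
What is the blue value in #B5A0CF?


Color: #B5A0CF
R = B5 = 181
G = A0 = 160
B = CF = 207
Blue = 207


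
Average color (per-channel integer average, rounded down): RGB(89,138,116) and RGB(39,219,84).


Midpoint: each channel = ⌊(C₁+C₂)/2⌋
R: ⌊(89+39)/2⌋ = 64
G: ⌊(138+219)/2⌋ = 178
B: ⌊(116+84)/2⌋ = 100
= RGB(64, 178, 100)


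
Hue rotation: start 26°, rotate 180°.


New hue = (H + rotation) mod 360
New hue = (26 + 180) mod 360
= 206 mod 360
= 206°


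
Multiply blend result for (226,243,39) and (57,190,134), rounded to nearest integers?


Multiply: C = A×B/255, rounded to nearest integer
R: 226×57/255 = 12882/255 ≈ 50.518 → 51
G: 243×190/255 = 46170/255 ≈ 181.059 → 181
B: 39×134/255 = 5226/255 ≈ 20.494 → 20
= RGB(51, 181, 20)


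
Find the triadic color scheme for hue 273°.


Triadic: equally spaced at 120° intervals
H1 = 273°
H2 = (273 + 120) mod 360 = 33°
H3 = (273 + 240) mod 360 = 153°
Triadic = 273°, 33°, 153°


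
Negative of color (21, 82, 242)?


Invert: (255-R, 255-G, 255-B)
R: 255-21 = 234
G: 255-82 = 173
B: 255-242 = 13
= RGB(234, 173, 13)


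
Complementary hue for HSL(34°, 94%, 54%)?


Complement = opposite side of color wheel = hue + 180°
H' = (34 + 180) mod 360 = 214°
S and L unchanged.
= HSL(214°, 94%, 54%)


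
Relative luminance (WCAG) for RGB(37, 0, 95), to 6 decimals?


Linearize each channel (sRGB transfer function): c = v/255; c_lin = c/12.92 if c ≤ 0.04045, else ((c+0.055)/1.055)^2.4
  R: 37/255 ≈ 0.145098 > 0.04045 → ((0.145098+0.055)/1.055)^2.4 ≈ 0.018500
  G: 0/255 ≈ 0.000000 ≤ 0.04045 → 0.000000/12.92 ≈ 0.000000
  B: 95/255 ≈ 0.372549 > 0.04045 → ((0.372549+0.055)/1.055)^2.4 ≈ 0.114435
R_lin = 0.018500, G_lin = 0.000000, B_lin = 0.114435
L = 0.2126×R + 0.7152×G + 0.0722×B
L = 0.2126×0.018500 + 0.7152×0.000000 + 0.0722×0.114435
L ≈ 0.012195


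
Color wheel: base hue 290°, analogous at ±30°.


Base hue: 290°
Left analog: (290 - 30) mod 360 = 260°
Right analog: (290 + 30) mod 360 = 320°
Analogous hues = 260° and 320°


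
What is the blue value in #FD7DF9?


Color: #FD7DF9
R = FD = 253
G = 7D = 125
B = F9 = 249
Blue = 249


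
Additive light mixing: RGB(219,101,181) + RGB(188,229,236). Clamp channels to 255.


Additive: each channel = min(255, C₁+C₂)
R: 219+188 = 407 → 255
G: 101+229 = 330 → 255
B: 181+236 = 417 → 255
= RGB(255, 255, 255)


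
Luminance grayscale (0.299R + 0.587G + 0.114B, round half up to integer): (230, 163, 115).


Gray = 0.299×R + 0.587×G + 0.114×B
Gray = 0.299×230 + 0.587×163 + 0.114×115
Gray = 68.770 + 95.681 + 13.110
Gray = 177.561 → round half up → 178
Gray = 178


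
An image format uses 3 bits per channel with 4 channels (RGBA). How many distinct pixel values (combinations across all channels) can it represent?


Total bits = 3 bits/channel × 4 channels = 12 bits
Distinct pixel values = 2^12
= 4,096 pixel values


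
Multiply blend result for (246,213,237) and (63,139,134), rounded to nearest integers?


Multiply: C = A×B/255, rounded to nearest integer
R: 246×63/255 = 15498/255 ≈ 60.776 → 61
G: 213×139/255 = 29607/255 ≈ 116.106 → 116
B: 237×134/255 = 31758/255 ≈ 124.541 → 125
= RGB(61, 116, 125)


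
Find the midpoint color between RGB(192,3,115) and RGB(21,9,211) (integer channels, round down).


Midpoint: each channel = ⌊(C₁+C₂)/2⌋
R: ⌊(192+21)/2⌋ = 106
G: ⌊(3+9)/2⌋ = 6
B: ⌊(115+211)/2⌋ = 163
= RGB(106, 6, 163)


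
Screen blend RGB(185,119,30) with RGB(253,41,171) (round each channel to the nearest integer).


Screen: C = 255 - (255-A)×(255-B)/255, rounded to nearest integer
R: 255 - (255-185)×(255-253)/255 = 255 - 140/255 ≈ 255 - 0.549 = 254.451 → 254
G: 255 - (255-119)×(255-41)/255 = 255 - 29104/255 ≈ 255 - 114.133 = 140.867 → 141
B: 255 - (255-30)×(255-171)/255 = 255 - 18900/255 ≈ 255 - 74.118 = 180.882 → 181
= RGB(254, 141, 181)


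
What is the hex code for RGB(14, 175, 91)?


R = 14 → 0E (hex)
G = 175 → AF (hex)
B = 91 → 5B (hex)
Hex = #0EAF5B


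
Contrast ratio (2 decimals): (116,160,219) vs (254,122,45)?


Linearize each sRGB channel c=v/255: c/12.92 if c ≤ 0.04045 else ((c+0.055)/1.055)^2.4
L = 0.2126×R_lin + 0.7152×G_lin + 0.0722×B_lin
Color 1 (116,160,219):
  R=116: 116/255≈0.4549 > 0.04045 → ((0.4549+0.055)/1.055)^2.4 ≈ 0.17465
  G=160: 160/255≈0.6275 > 0.04045 → ((0.6275+0.055)/1.055)^2.4 ≈ 0.35153
  B=219: 219/255≈0.8588 > 0.04045 → ((0.8588+0.055)/1.055)^2.4 ≈ 0.70838
  L1 = 0.2126×0.17465 + 0.7152×0.35153 + 0.0722×0.70838 ≈ 0.33969
Color 2 (254,122,45):
  R=254: 254/255≈0.9961 > 0.04045 → ((0.9961+0.055)/1.055)^2.4 ≈ 0.99110
  G=122: 122/255≈0.4784 > 0.04045 → ((0.4784+0.055)/1.055)^2.4 ≈ 0.19462
  B=45: 45/255≈0.1765 > 0.04045 → ((0.1765+0.055)/1.055)^2.4 ≈ 0.02624
  L2 = 0.2126×0.99110 + 0.7152×0.19462 + 0.0722×0.02624 ≈ 0.35179
Lighter = 0.35179, Darker = 0.33969
Ratio = (L_lighter + 0.05) / (L_darker + 0.05)
Ratio = (0.35179 + 0.05) / (0.33969 + 0.05) = 0.40179 / 0.38969 ≈ 1.0311
Ratio ≈ 1.03:1


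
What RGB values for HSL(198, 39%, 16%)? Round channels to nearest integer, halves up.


H=198°, S=0.39, L=0.16
C = (1-|2L-1|)×S = (1-|-0.68|)×0.39 = 0.1248
H' = H/60 = 198/60 ≈ 3.3000; X = C×(1-|H' mod 2 - 1|) = 0.08736
m = L - C/2 = 0.16 - 0.0624 = 0.0976
Sector ⌊H'⌋ = 3 → (R',G',B') = (0.0, 0.08736, 0.1248)
RGB = ((R'+m)×255, (G'+m)×255, (B'+m)×255) = (24.888, 47.1648, 56.712)
Round half up → RGB(25, 47, 57)


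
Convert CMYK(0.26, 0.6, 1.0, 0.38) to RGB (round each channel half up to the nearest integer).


R = 255 × (1-C) × (1-K) = 255 × 0.74 × 0.62 = 116.994 → 117
G = 255 × (1-M) × (1-K) = 255 × 0.40 × 0.62 = 63.24 → 63
B = 255 × (1-Y) × (1-K) = 255 × 0.00 × 0.62 = 0
= RGB(117, 63, 0)


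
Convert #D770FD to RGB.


D7 → 215 (R)
70 → 112 (G)
FD → 253 (B)
= RGB(215, 112, 253)


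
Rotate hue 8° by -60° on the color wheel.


New hue = (H + rotation) mod 360
New hue = (8 -60) mod 360
= -52 mod 360
= 308°


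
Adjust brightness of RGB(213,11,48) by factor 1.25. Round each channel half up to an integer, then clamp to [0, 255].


Multiply each channel by 1.25, round half up, clamp to [0, 255]
R: 213×1.25 = 266.25 → round → 266 → clamp → 255
G: 11×1.25 = 13.75 → round → 14
B: 48×1.25 = 60
= RGB(255, 14, 60)


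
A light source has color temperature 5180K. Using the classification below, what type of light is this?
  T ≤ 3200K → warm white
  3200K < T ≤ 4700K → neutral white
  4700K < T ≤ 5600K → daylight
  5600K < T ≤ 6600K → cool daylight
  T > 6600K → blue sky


Temperature: 5180K
4700K < 5180K ≤ 5600K → daylight
Classification: daylight


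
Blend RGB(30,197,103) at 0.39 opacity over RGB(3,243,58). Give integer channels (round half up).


C = α×F + (1-α)×B, with 1-α = 0.61
R: 0.39×30 + 0.61×3 = 11.70 + 1.83 = 13.53 → 14
G: 0.39×197 + 0.61×243 = 76.83 + 148.23 = 225.06 → 225
B: 0.39×103 + 0.61×58 = 40.17 + 35.38 = 75.55 → 76
= RGB(14, 225, 76)


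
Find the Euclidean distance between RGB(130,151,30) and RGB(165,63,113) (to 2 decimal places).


d = √[(R₁-R₂)² + (G₁-G₂)² + (B₁-B₂)²]
d = √[(130-165)² + (151-63)² + (30-113)²]
d = √[1225 + 7744 + 6889]
d = √15858
d ≈ 125.93


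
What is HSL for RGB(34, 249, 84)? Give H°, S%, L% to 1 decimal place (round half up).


Normalize: R'=34/255≈0.1333, G'=249/255≈0.9765, B'=84/255≈0.3294
Max=249/255, Min=34/255, Δ=Max-Min=215/255
L = (Max+Min)/2 = (249+34)/510 = 283/510 = 0.55490… → L = 55.5%
L > 0.5 → S = Δ/(2-Max-Min) = 215/(510-249-34) = 215/227 = 0.94713… → S = 94.7%
(the 1/255 factors cancel in S and H, so raw channel differences can be used)
Max is G' → H = 60 × ((B-R)/Δ + 2) = 60 × ((84-34)/215 + 2)
  50/215 + 2 = 0.2325… + 2 = 2.2325…
  H = 60 × 2.2325… = 133.953…° → H = 134.0°
= HSL(134.0°, 94.7%, 55.5%)


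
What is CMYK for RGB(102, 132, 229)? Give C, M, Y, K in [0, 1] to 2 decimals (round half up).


R'=102/255≈0.4000, G'=132/255≈0.5176, B'=229/255≈0.8980
K = 1 - max(R',G',B') = 1 - 229/255 = 26/255 = 0.10196… → 0.10
(1-R'-K)/(1-K) simplifies to (max-R)/max with max = 229:
C = (229-102)/229 = 127/229 = 0.55458… → 0.55
M = (229-132)/229 = 97/229 = 0.42358… → 0.42
Y = (229-229)/229 = 0/229 = 0 → 0.00
= CMYK(0.55, 0.42, 0.00, 0.10)


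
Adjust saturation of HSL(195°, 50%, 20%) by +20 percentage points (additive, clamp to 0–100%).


Original S = 50%
Adjustment = +20 percentage points
New S = 50 + (20) = 70
Clamp to [0, 100] → 70
= HSL(195°, 70%, 20%)


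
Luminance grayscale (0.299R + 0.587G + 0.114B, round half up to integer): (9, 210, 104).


Gray = 0.299×R + 0.587×G + 0.114×B
Gray = 0.299×9 + 0.587×210 + 0.114×104
Gray = 2.691 + 123.270 + 11.856
Gray = 137.817 → round half up → 138
Gray = 138


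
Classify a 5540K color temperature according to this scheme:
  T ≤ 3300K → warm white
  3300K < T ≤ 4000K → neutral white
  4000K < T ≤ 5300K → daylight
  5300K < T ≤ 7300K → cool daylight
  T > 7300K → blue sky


Temperature: 5540K
5300K < 5540K ≤ 7300K → cool daylight
Classification: cool daylight


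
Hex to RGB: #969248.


96 → 150 (R)
92 → 146 (G)
48 → 72 (B)
= RGB(150, 146, 72)


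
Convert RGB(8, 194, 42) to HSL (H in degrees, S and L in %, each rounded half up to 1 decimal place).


Normalize: R'=8/255≈0.0314, G'=194/255≈0.7608, B'=42/255≈0.1647
Max=194/255, Min=8/255, Δ=Max-Min=186/255
L = (Max+Min)/2 = (194+8)/510 = 202/510 = 0.39607… → L = 39.6%
L ≤ 0.5 → S = Δ/(Max+Min) = 186/(194+8) = 186/202 = 0.92079… → S = 92.1%
(the 1/255 factors cancel in S and H, so raw channel differences can be used)
Max is G' → H = 60 × ((B-R)/Δ + 2) = 60 × ((42-8)/186 + 2)
  34/186 + 2 = 0.1827… + 2 = 2.1827…
  H = 60 × 2.1827… = 130.967…° → H = 131.0°
= HSL(131.0°, 92.1%, 39.6%)


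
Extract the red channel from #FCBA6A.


Color: #FCBA6A
R = FC = 252
G = BA = 186
B = 6A = 106
Red = 252


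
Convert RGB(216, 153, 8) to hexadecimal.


R = 216 → D8 (hex)
G = 153 → 99 (hex)
B = 8 → 08 (hex)
Hex = #D89908


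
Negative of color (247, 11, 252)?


Invert: (255-R, 255-G, 255-B)
R: 255-247 = 8
G: 255-11 = 244
B: 255-252 = 3
= RGB(8, 244, 3)


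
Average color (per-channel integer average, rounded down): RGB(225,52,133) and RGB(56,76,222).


Midpoint: each channel = ⌊(C₁+C₂)/2⌋
R: ⌊(225+56)/2⌋ = 140
G: ⌊(52+76)/2⌋ = 64
B: ⌊(133+222)/2⌋ = 177
= RGB(140, 64, 177)


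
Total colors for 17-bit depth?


Colors = 2^bits = 2^17
= 131,072 colors


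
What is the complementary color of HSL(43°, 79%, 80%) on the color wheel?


Complement = opposite side of color wheel = hue + 180°
H' = (43 + 180) mod 360 = 223°
S and L unchanged.
= HSL(223°, 79%, 80%)


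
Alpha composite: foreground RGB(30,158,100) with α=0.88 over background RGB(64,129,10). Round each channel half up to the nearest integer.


C = α×F + (1-α)×B, with 1-α = 0.12
R: 0.88×30 + 0.12×64 = 26.40 + 7.68 = 34.08 → 34
G: 0.88×158 + 0.12×129 = 139.04 + 15.48 = 154.52 → 155
B: 0.88×100 + 0.12×10 = 88.00 + 1.20 = 89.20 → 89
= RGB(34, 155, 89)


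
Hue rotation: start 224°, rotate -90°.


New hue = (H + rotation) mod 360
New hue = (224 -90) mod 360
= 134 mod 360
= 134°


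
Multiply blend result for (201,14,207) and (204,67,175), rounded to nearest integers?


Multiply: C = A×B/255, rounded to nearest integer
R: 201×204/255 = 41004/255 ≈ 160.800 → 161
G: 14×67/255 = 938/255 ≈ 3.678 → 4
B: 207×175/255 = 36225/255 ≈ 142.059 → 142
= RGB(161, 4, 142)


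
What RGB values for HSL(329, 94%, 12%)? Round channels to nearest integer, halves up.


H=329°, S=0.94, L=0.12
C = (1-|2L-1|)×S = (1-|-0.76|)×0.94 = 0.2256
H' = H/60 = 329/60 ≈ 5.4833; X = C×(1-|H' mod 2 - 1|) = 0.11656
m = L - C/2 = 0.12 - 0.1128 = 0.0072
Sector ⌊H'⌋ = 5 → (R',G',B') = (0.2256, 0.0, 0.11656)
RGB = ((R'+m)×255, (G'+m)×255, (B'+m)×255) = (59.364, 1.836, 31.5588)
Round half up → RGB(59, 2, 32)


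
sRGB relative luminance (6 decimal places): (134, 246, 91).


Linearize each channel (sRGB transfer function): c = v/255; c_lin = c/12.92 if c ≤ 0.04045, else ((c+0.055)/1.055)^2.4
  R: 134/255 ≈ 0.525490 > 0.04045 → ((0.525490+0.055)/1.055)^2.4 ≈ 0.238398
  G: 246/255 ≈ 0.964706 > 0.04045 → ((0.964706+0.055)/1.055)^2.4 ≈ 0.921582
  B: 91/255 ≈ 0.356863 > 0.04045 → ((0.356863+0.055)/1.055)^2.4 ≈ 0.104616
R_lin = 0.238398, G_lin = 0.921582, B_lin = 0.104616
L = 0.2126×R + 0.7152×G + 0.0722×B
L = 0.2126×0.238398 + 0.7152×0.921582 + 0.0722×0.104616
L ≈ 0.717352


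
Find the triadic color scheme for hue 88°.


Triadic: equally spaced at 120° intervals
H1 = 88°
H2 = (88 + 120) mod 360 = 208°
H3 = (88 + 240) mod 360 = 328°
Triadic = 88°, 208°, 328°


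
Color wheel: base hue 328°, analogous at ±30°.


Base hue: 328°
Left analog: (328 - 30) mod 360 = 298°
Right analog: (328 + 30) mod 360 = 358°
Analogous hues = 298° and 358°


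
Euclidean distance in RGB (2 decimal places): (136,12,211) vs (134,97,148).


d = √[(R₁-R₂)² + (G₁-G₂)² + (B₁-B₂)²]
d = √[(136-134)² + (12-97)² + (211-148)²]
d = √[4 + 7225 + 3969]
d = √11198
d ≈ 105.82


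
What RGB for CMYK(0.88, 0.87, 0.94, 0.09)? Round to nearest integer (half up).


R = 255 × (1-C) × (1-K) = 255 × 0.12 × 0.91 = 27.846 → 28
G = 255 × (1-M) × (1-K) = 255 × 0.13 × 0.91 = 30.1665 → 30
B = 255 × (1-Y) × (1-K) = 255 × 0.06 × 0.91 = 13.923 → 14
= RGB(28, 30, 14)


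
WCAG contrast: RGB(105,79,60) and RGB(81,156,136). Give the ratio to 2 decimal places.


Linearize each sRGB channel c=v/255: c/12.92 if c ≤ 0.04045 else ((c+0.055)/1.055)^2.4
L = 0.2126×R_lin + 0.7152×G_lin + 0.0722×B_lin
Color 1 (105,79,60):
  R=105: 105/255≈0.4118 > 0.04045 → ((0.4118+0.055)/1.055)^2.4 ≈ 0.14126
  G=79: 79/255≈0.3098 > 0.04045 → ((0.3098+0.055)/1.055)^2.4 ≈ 0.07819
  B=60: 60/255≈0.2353 > 0.04045 → ((0.2353+0.055)/1.055)^2.4 ≈ 0.04519
  L1 = 0.2126×0.14126 + 0.7152×0.07819 + 0.0722×0.04519 ≈ 0.08921
Color 2 (81,156,136):
  R=81: 81/255≈0.3176 > 0.04045 → ((0.3176+0.055)/1.055)^2.4 ≈ 0.08228
  G=156: 156/255≈0.6118 > 0.04045 → ((0.6118+0.055)/1.055)^2.4 ≈ 0.33245
  B=136: 136/255≈0.5333 > 0.04045 → ((0.5333+0.055)/1.055)^2.4 ≈ 0.24620
  L2 = 0.2126×0.08228 + 0.7152×0.33245 + 0.0722×0.24620 ≈ 0.27304
Lighter = 0.27304, Darker = 0.08921
Ratio = (L_lighter + 0.05) / (L_darker + 0.05)
Ratio = (0.27304 + 0.05) / (0.08921 + 0.05) = 0.32304 / 0.13921 ≈ 2.3204
Ratio ≈ 2.32:1


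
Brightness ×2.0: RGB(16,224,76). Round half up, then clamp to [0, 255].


Multiply each channel by 2.0, round half up, clamp to [0, 255]
R: 16×2.0 = 32
G: 224×2.0 = 448 → clamp → 255
B: 76×2.0 = 152
= RGB(32, 255, 152)


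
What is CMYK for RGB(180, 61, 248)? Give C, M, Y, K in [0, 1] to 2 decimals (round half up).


R'=180/255≈0.7059, G'=61/255≈0.2392, B'=248/255≈0.9725
K = 1 - max(R',G',B') = 1 - 248/255 = 7/255 = 0.02745… → 0.03
(1-R'-K)/(1-K) simplifies to (max-R)/max with max = 248:
C = (248-180)/248 = 68/248 = 0.27419… → 0.27
M = (248-61)/248 = 187/248 = 0.75403… → 0.75
Y = (248-248)/248 = 0/248 = 0 → 0.00
= CMYK(0.27, 0.75, 0.00, 0.03)


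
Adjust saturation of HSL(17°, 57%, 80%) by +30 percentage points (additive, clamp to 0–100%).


Original S = 57%
Adjustment = +30 percentage points
New S = 57 + (30) = 87
Clamp to [0, 100] → 87
= HSL(17°, 87%, 80%)


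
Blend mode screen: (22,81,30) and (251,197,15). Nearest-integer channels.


Screen: C = 255 - (255-A)×(255-B)/255, rounded to nearest integer
R: 255 - (255-22)×(255-251)/255 = 255 - 932/255 ≈ 255 - 3.655 = 251.345 → 251
G: 255 - (255-81)×(255-197)/255 = 255 - 10092/255 ≈ 255 - 39.576 = 215.424 → 215
B: 255 - (255-30)×(255-15)/255 = 255 - 54000/255 ≈ 255 - 211.765 = 43.235 → 43
= RGB(251, 215, 43)


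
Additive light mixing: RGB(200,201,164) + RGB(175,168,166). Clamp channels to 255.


Additive: each channel = min(255, C₁+C₂)
R: 200+175 = 375 → 255
G: 201+168 = 369 → 255
B: 164+166 = 330 → 255
= RGB(255, 255, 255)


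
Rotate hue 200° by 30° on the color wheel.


New hue = (H + rotation) mod 360
New hue = (200 + 30) mod 360
= 230 mod 360
= 230°


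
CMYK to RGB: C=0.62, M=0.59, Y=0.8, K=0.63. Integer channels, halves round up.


R = 255 × (1-C) × (1-K) = 255 × 0.38 × 0.37 = 35.853 → 36
G = 255 × (1-M) × (1-K) = 255 × 0.41 × 0.37 = 38.6835 → 39
B = 255 × (1-Y) × (1-K) = 255 × 0.20 × 0.37 = 18.87 → 19
= RGB(36, 39, 19)


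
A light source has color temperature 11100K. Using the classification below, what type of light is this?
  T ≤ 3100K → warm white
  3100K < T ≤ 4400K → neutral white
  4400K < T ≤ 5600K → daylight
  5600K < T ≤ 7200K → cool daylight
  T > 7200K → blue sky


Temperature: 11100K
11100K > 7200K → blue sky
Classification: blue sky


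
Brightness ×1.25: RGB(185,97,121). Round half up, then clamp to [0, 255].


Multiply each channel by 1.25, round half up, clamp to [0, 255]
R: 185×1.25 = 231.25 → round → 231
G: 97×1.25 = 121.25 → round → 121
B: 121×1.25 = 151.25 → round → 151
= RGB(231, 121, 151)


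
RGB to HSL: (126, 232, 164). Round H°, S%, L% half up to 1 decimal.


Normalize: R'=126/255≈0.4941, G'=232/255≈0.9098, B'=164/255≈0.6431
Max=232/255, Min=126/255, Δ=Max-Min=106/255
L = (Max+Min)/2 = (232+126)/510 = 358/510 = 0.70196… → L = 70.2%
L > 0.5 → S = Δ/(2-Max-Min) = 106/(510-232-126) = 106/152 = 0.69736… → S = 69.7%
(the 1/255 factors cancel in S and H, so raw channel differences can be used)
Max is G' → H = 60 × ((B-R)/Δ + 2) = 60 × ((164-126)/106 + 2)
  38/106 + 2 = 0.3584… + 2 = 2.3584…
  H = 60 × 2.3584… = 141.509…° → H = 141.5°
= HSL(141.5°, 69.7%, 70.2%)


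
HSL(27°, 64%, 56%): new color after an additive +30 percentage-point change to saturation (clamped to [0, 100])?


Original S = 64%
Adjustment = +30 percentage points
New S = 64 + (30) = 94
Clamp to [0, 100] → 94
= HSL(27°, 94%, 56%)


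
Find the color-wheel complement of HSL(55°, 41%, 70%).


Complement = opposite side of color wheel = hue + 180°
H' = (55 + 180) mod 360 = 235°
S and L unchanged.
= HSL(235°, 41%, 70%)


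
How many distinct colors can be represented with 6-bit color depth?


Colors = 2^bits = 2^6
= 64 colors


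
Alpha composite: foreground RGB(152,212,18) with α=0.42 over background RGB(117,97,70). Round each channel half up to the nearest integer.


C = α×F + (1-α)×B, with 1-α = 0.58
R: 0.42×152 + 0.58×117 = 63.84 + 67.86 = 131.70 → 132
G: 0.42×212 + 0.58×97 = 89.04 + 56.26 = 145.30 → 145
B: 0.42×18 + 0.58×70 = 7.56 + 40.60 = 48.16 → 48
= RGB(132, 145, 48)


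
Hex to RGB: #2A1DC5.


2A → 42 (R)
1D → 29 (G)
C5 → 197 (B)
= RGB(42, 29, 197)


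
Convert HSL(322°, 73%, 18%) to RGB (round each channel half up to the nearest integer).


H=322°, S=0.73, L=0.18
C = (1-|2L-1|)×S = (1-|-0.64|)×0.73 = 0.2628
H' = H/60 = 322/60 ≈ 5.3667; X = C×(1-|H' mod 2 - 1|) = 0.16644
m = L - C/2 = 0.18 - 0.1314 = 0.0486
Sector ⌊H'⌋ = 5 → (R',G',B') = (0.2628, 0.0, 0.16644)
RGB = ((R'+m)×255, (G'+m)×255, (B'+m)×255) = (79.407, 12.393, 54.8352)
Round half up → RGB(79, 12, 55)


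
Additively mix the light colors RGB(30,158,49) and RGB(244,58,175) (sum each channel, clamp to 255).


Additive: each channel = min(255, C₁+C₂)
R: 30+244 = 274 → 255
G: 158+58 = 216 → 216
B: 49+175 = 224 → 224
= RGB(255, 216, 224)


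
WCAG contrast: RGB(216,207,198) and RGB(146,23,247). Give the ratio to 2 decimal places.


Linearize each sRGB channel c=v/255: c/12.92 if c ≤ 0.04045 else ((c+0.055)/1.055)^2.4
L = 0.2126×R_lin + 0.7152×G_lin + 0.0722×B_lin
Color 1 (216,207,198):
  R=216: 216/255≈0.8471 > 0.04045 → ((0.8471+0.055)/1.055)^2.4 ≈ 0.68669
  G=207: 207/255≈0.8118 > 0.04045 → ((0.8118+0.055)/1.055)^2.4 ≈ 0.62396
  B=198: 198/255≈0.7765 > 0.04045 → ((0.7765+0.055)/1.055)^2.4 ≈ 0.56471
  L1 = 0.2126×0.68669 + 0.7152×0.62396 + 0.0722×0.56471 ≈ 0.63302
Color 2 (146,23,247):
  R=146: 146/255≈0.5725 > 0.04045 → ((0.5725+0.055)/1.055)^2.4 ≈ 0.28744
  G=23: 23/255≈0.0902 > 0.04045 → ((0.0902+0.055)/1.055)^2.4 ≈ 0.00857
  B=247: 247/255≈0.9686 > 0.04045 → ((0.9686+0.055)/1.055)^2.4 ≈ 0.93011
  L2 = 0.2126×0.28744 + 0.7152×0.00857 + 0.0722×0.93011 ≈ 0.13439
Lighter = 0.63302, Darker = 0.13439
Ratio = (L_lighter + 0.05) / (L_darker + 0.05)
Ratio = (0.63302 + 0.05) / (0.13439 + 0.05) = 0.68302 / 0.18439 ≈ 3.7042
Ratio ≈ 3.70:1


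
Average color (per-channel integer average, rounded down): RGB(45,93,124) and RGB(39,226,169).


Midpoint: each channel = ⌊(C₁+C₂)/2⌋
R: ⌊(45+39)/2⌋ = 42
G: ⌊(93+226)/2⌋ = 159
B: ⌊(124+169)/2⌋ = 146
= RGB(42, 159, 146)


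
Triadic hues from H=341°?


Triadic: equally spaced at 120° intervals
H1 = 341°
H2 = (341 + 120) mod 360 = 101°
H3 = (341 + 240) mod 360 = 221°
Triadic = 341°, 101°, 221°


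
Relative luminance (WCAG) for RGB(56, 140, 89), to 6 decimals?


Linearize each channel (sRGB transfer function): c = v/255; c_lin = c/12.92 if c ≤ 0.04045, else ((c+0.055)/1.055)^2.4
  R: 56/255 ≈ 0.219608 > 0.04045 → ((0.219608+0.055)/1.055)^2.4 ≈ 0.039546
  G: 140/255 ≈ 0.549020 > 0.04045 → ((0.549020+0.055)/1.055)^2.4 ≈ 0.262251
  B: 89/255 ≈ 0.349020 > 0.04045 → ((0.349020+0.055)/1.055)^2.4 ≈ 0.099899
R_lin = 0.039546, G_lin = 0.262251, B_lin = 0.099899
L = 0.2126×R + 0.7152×G + 0.0722×B
L = 0.2126×0.039546 + 0.7152×0.262251 + 0.0722×0.099899
L ≈ 0.203182


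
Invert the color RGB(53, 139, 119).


Invert: (255-R, 255-G, 255-B)
R: 255-53 = 202
G: 255-139 = 116
B: 255-119 = 136
= RGB(202, 116, 136)


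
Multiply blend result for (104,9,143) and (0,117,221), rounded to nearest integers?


Multiply: C = A×B/255, rounded to nearest integer
R: 104×0/255 = 0/255 ≈ 0.000 → 0
G: 9×117/255 = 1053/255 ≈ 4.129 → 4
B: 143×221/255 = 31603/255 ≈ 123.933 → 124
= RGB(0, 4, 124)


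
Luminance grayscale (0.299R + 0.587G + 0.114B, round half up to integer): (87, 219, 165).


Gray = 0.299×R + 0.587×G + 0.114×B
Gray = 0.299×87 + 0.587×219 + 0.114×165
Gray = 26.013 + 128.553 + 18.810
Gray = 173.376 → round half up → 173
Gray = 173


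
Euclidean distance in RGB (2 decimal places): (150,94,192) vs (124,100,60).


d = √[(R₁-R₂)² + (G₁-G₂)² + (B₁-B₂)²]
d = √[(150-124)² + (94-100)² + (192-60)²]
d = √[676 + 36 + 17424]
d = √18136
d ≈ 134.67


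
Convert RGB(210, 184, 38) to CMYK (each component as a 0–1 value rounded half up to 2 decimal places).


R'=210/255≈0.8235, G'=184/255≈0.7216, B'=38/255≈0.1490
K = 1 - max(R',G',B') = 1 - 210/255 = 45/255 = 0.17647… → 0.18
(1-R'-K)/(1-K) simplifies to (max-R)/max with max = 210:
C = (210-210)/210 = 0/210 = 0 → 0.00
M = (210-184)/210 = 26/210 = 0.12380… → 0.12
Y = (210-38)/210 = 172/210 = 0.81904… → 0.82
= CMYK(0.00, 0.12, 0.82, 0.18)


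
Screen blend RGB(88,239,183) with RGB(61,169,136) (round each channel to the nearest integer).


Screen: C = 255 - (255-A)×(255-B)/255, rounded to nearest integer
R: 255 - (255-88)×(255-61)/255 = 255 - 32398/255 ≈ 255 - 127.051 = 127.949 → 128
G: 255 - (255-239)×(255-169)/255 = 255 - 1376/255 ≈ 255 - 5.396 = 249.604 → 250
B: 255 - (255-183)×(255-136)/255 = 255 - 8568/255 ≈ 255 - 33.600 = 221.400 → 221
= RGB(128, 250, 221)


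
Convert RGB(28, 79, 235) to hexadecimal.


R = 28 → 1C (hex)
G = 79 → 4F (hex)
B = 235 → EB (hex)
Hex = #1C4FEB


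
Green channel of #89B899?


Color: #89B899
R = 89 = 137
G = B8 = 184
B = 99 = 153
Green = 184


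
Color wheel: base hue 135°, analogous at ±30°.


Base hue: 135°
Left analog: (135 - 30) mod 360 = 105°
Right analog: (135 + 30) mod 360 = 165°
Analogous hues = 105° and 165°


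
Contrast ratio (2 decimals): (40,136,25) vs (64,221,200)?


Linearize each sRGB channel c=v/255: c/12.92 if c ≤ 0.04045 else ((c+0.055)/1.055)^2.4
L = 0.2126×R_lin + 0.7152×G_lin + 0.0722×B_lin
Color 1 (40,136,25):
  R=40: 40/255≈0.1569 > 0.04045 → ((0.1569+0.055)/1.055)^2.4 ≈ 0.02122
  G=136: 136/255≈0.5333 > 0.04045 → ((0.5333+0.055)/1.055)^2.4 ≈ 0.24620
  B=25: 25/255≈0.0980 > 0.04045 → ((0.0980+0.055)/1.055)^2.4 ≈ 0.00972
  L1 = 0.2126×0.02122 + 0.7152×0.24620 + 0.0722×0.00972 ≈ 0.18130
Color 2 (64,221,200):
  R=64: 64/255≈0.2510 > 0.04045 → ((0.2510+0.055)/1.055)^2.4 ≈ 0.05127
  G=221: 221/255≈0.8667 > 0.04045 → ((0.8667+0.055)/1.055)^2.4 ≈ 0.72306
  B=200: 200/255≈0.7843 > 0.04045 → ((0.7843+0.055)/1.055)^2.4 ≈ 0.57758
  L2 = 0.2126×0.05127 + 0.7152×0.72306 + 0.0722×0.57758 ≈ 0.56973
Lighter = 0.56973, Darker = 0.18130
Ratio = (L_lighter + 0.05) / (L_darker + 0.05)
Ratio = (0.56973 + 0.05) / (0.18130 + 0.05) = 0.61973 / 0.23130 ≈ 2.6794
Ratio ≈ 2.68:1


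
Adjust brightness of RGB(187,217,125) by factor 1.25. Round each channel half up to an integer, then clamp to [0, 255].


Multiply each channel by 1.25, round half up, clamp to [0, 255]
R: 187×1.25 = 233.75 → round → 234
G: 217×1.25 = 271.25 → round → 271 → clamp → 255
B: 125×1.25 = 156.25 → round → 156
= RGB(234, 255, 156)


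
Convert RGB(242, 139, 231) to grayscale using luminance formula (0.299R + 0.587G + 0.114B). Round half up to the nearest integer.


Gray = 0.299×R + 0.587×G + 0.114×B
Gray = 0.299×242 + 0.587×139 + 0.114×231
Gray = 72.358 + 81.593 + 26.334
Gray = 180.285 → round half up → 180
Gray = 180


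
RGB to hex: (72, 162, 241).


R = 72 → 48 (hex)
G = 162 → A2 (hex)
B = 241 → F1 (hex)
Hex = #48A2F1


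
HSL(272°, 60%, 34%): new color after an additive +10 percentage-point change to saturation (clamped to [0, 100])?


Original S = 60%
Adjustment = +10 percentage points
New S = 60 + (10) = 70
Clamp to [0, 100] → 70
= HSL(272°, 70%, 34%)


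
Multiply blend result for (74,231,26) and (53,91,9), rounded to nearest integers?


Multiply: C = A×B/255, rounded to nearest integer
R: 74×53/255 = 3922/255 ≈ 15.380 → 15
G: 231×91/255 = 21021/255 ≈ 82.435 → 82
B: 26×9/255 = 234/255 ≈ 0.918 → 1
= RGB(15, 82, 1)


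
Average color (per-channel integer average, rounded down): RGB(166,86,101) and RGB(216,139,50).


Midpoint: each channel = ⌊(C₁+C₂)/2⌋
R: ⌊(166+216)/2⌋ = 191
G: ⌊(86+139)/2⌋ = 112
B: ⌊(101+50)/2⌋ = 75
= RGB(191, 112, 75)


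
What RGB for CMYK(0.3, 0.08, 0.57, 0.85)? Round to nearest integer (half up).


R = 255 × (1-C) × (1-K) = 255 × 0.70 × 0.15 = 26.775 → 27
G = 255 × (1-M) × (1-K) = 255 × 0.92 × 0.15 = 35.19 → 35
B = 255 × (1-Y) × (1-K) = 255 × 0.43 × 0.15 = 16.4475 → 16
= RGB(27, 35, 16)


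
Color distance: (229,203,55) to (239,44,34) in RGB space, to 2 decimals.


d = √[(R₁-R₂)² + (G₁-G₂)² + (B₁-B₂)²]
d = √[(229-239)² + (203-44)² + (55-34)²]
d = √[100 + 25281 + 441]
d = √25822
d ≈ 160.69


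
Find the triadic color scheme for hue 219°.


Triadic: equally spaced at 120° intervals
H1 = 219°
H2 = (219 + 120) mod 360 = 339°
H3 = (219 + 240) mod 360 = 99°
Triadic = 219°, 339°, 99°


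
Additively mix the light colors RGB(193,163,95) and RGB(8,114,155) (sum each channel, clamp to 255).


Additive: each channel = min(255, C₁+C₂)
R: 193+8 = 201 → 201
G: 163+114 = 277 → 255
B: 95+155 = 250 → 250
= RGB(201, 255, 250)


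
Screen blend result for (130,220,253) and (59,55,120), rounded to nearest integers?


Screen: C = 255 - (255-A)×(255-B)/255, rounded to nearest integer
R: 255 - (255-130)×(255-59)/255 = 255 - 24500/255 ≈ 255 - 96.078 = 158.922 → 159
G: 255 - (255-220)×(255-55)/255 = 255 - 7000/255 ≈ 255 - 27.451 = 227.549 → 228
B: 255 - (255-253)×(255-120)/255 = 255 - 270/255 ≈ 255 - 1.059 = 253.941 → 254
= RGB(159, 228, 254)


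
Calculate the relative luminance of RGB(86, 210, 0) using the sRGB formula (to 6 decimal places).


Linearize each channel (sRGB transfer function): c = v/255; c_lin = c/12.92 if c ≤ 0.04045, else ((c+0.055)/1.055)^2.4
  R: 86/255 ≈ 0.337255 > 0.04045 → ((0.337255+0.055)/1.055)^2.4 ≈ 0.093059
  G: 210/255 ≈ 0.823529 > 0.04045 → ((0.823529+0.055)/1.055)^2.4 ≈ 0.644480
  B: 0/255 ≈ 0.000000 ≤ 0.04045 → 0.000000/12.92 ≈ 0.000000
R_lin = 0.093059, G_lin = 0.644480, B_lin = 0.000000
L = 0.2126×R + 0.7152×G + 0.0722×B
L = 0.2126×0.093059 + 0.7152×0.644480 + 0.0722×0.000000
L ≈ 0.480716


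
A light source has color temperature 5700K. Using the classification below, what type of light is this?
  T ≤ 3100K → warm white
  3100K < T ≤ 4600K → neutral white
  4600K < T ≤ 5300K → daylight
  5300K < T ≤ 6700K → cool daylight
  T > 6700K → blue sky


Temperature: 5700K
5300K < 5700K ≤ 6700K → cool daylight
Classification: cool daylight


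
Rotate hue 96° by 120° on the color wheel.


New hue = (H + rotation) mod 360
New hue = (96 + 120) mod 360
= 216 mod 360
= 216°


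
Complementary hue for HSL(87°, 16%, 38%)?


Complement = opposite side of color wheel = hue + 180°
H' = (87 + 180) mod 360 = 267°
S and L unchanged.
= HSL(267°, 16%, 38%)


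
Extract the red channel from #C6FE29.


Color: #C6FE29
R = C6 = 198
G = FE = 254
B = 29 = 41
Red = 198


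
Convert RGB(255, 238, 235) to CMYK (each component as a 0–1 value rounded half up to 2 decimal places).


R'=255/255≈1.0000, G'=238/255≈0.9333, B'=235/255≈0.9216
K = 1 - max(R',G',B') = 1 - 255/255 = 0/255 = 0 → 0.00
(1-R'-K)/(1-K) simplifies to (max-R)/max with max = 255:
C = (255-255)/255 = 0/255 = 0 → 0.00
M = (255-238)/255 = 17/255 = 0.06666… → 0.07
Y = (255-235)/255 = 20/255 = 0.07843… → 0.08
= CMYK(0.00, 0.07, 0.08, 0.00)


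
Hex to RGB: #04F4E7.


04 → 4 (R)
F4 → 244 (G)
E7 → 231 (B)
= RGB(4, 244, 231)


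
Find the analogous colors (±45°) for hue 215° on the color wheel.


Base hue: 215°
Left analog: (215 - 45) mod 360 = 170°
Right analog: (215 + 45) mod 360 = 260°
Analogous hues = 170° and 260°


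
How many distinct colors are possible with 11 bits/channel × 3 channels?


Total bits = 11 bits/channel × 3 channels = 33 bits
Distinct colors = 2^33
= 8,589,934,592 colors


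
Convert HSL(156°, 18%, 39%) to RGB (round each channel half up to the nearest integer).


H=156°, S=0.18, L=0.39
C = (1-|2L-1|)×S = (1-|-0.22|)×0.18 = 0.1404
H' = H/60 = 156/60 ≈ 2.6000; X = C×(1-|H' mod 2 - 1|) = 0.08424
m = L - C/2 = 0.39 - 0.0702 = 0.3198
Sector ⌊H'⌋ = 2 → (R',G',B') = (0.0, 0.1404, 0.08424)
RGB = ((R'+m)×255, (G'+m)×255, (B'+m)×255) = (81.549, 117.351, 103.0302)
Round half up → RGB(82, 117, 103)


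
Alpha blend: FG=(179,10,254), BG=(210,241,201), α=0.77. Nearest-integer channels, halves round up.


C = α×F + (1-α)×B, with 1-α = 0.23
R: 0.77×179 + 0.23×210 = 137.83 + 48.30 = 186.13 → 186
G: 0.77×10 + 0.23×241 = 7.70 + 55.43 = 63.13 → 63
B: 0.77×254 + 0.23×201 = 195.58 + 46.23 = 241.81 → 242
= RGB(186, 63, 242)


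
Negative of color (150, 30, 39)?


Invert: (255-R, 255-G, 255-B)
R: 255-150 = 105
G: 255-30 = 225
B: 255-39 = 216
= RGB(105, 225, 216)


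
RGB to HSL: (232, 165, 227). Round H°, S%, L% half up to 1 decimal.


Normalize: R'=232/255≈0.9098, G'=165/255≈0.6471, B'=227/255≈0.8902
Max=232/255, Min=165/255, Δ=Max-Min=67/255
L = (Max+Min)/2 = (232+165)/510 = 397/510 = 0.77843… → L = 77.8%
L > 0.5 → S = Δ/(2-Max-Min) = 67/(510-232-165) = 67/113 = 0.59292… → S = 59.3%
(the 1/255 factors cancel in S and H, so raw channel differences can be used)
Max is R' → H = 60 × (((G-B)/Δ) mod 6) = 60 × (((165-227)/67) mod 6)
  (-62)/67 = -0.9253…; negative, so add 6 → 5.0746…
  H = 60 × 5.0746… = 304.477…° → H = 304.5°
= HSL(304.5°, 59.3%, 77.8%)


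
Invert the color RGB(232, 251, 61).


Invert: (255-R, 255-G, 255-B)
R: 255-232 = 23
G: 255-251 = 4
B: 255-61 = 194
= RGB(23, 4, 194)


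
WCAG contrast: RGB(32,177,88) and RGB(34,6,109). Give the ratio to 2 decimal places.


Linearize each sRGB channel c=v/255: c/12.92 if c ≤ 0.04045 else ((c+0.055)/1.055)^2.4
L = 0.2126×R_lin + 0.7152×G_lin + 0.0722×B_lin
Color 1 (32,177,88):
  R=32: 32/255≈0.1255 > 0.04045 → ((0.1255+0.055)/1.055)^2.4 ≈ 0.01444
  G=177: 177/255≈0.6941 > 0.04045 → ((0.6941+0.055)/1.055)^2.4 ≈ 0.43966
  B=88: 88/255≈0.3451 > 0.04045 → ((0.3451+0.055)/1.055)^2.4 ≈ 0.09759
  L1 = 0.2126×0.01444 + 0.7152×0.43966 + 0.0722×0.09759 ≈ 0.32456
Color 2 (34,6,109):
  R=34: 34/255≈0.1333 > 0.04045 → ((0.1333+0.055)/1.055)^2.4 ≈ 0.01600
  G=6: 6/255≈0.0235 ≤ 0.04045 → 0.0235/12.92 ≈ 0.00182
  B=109: 109/255≈0.4275 > 0.04045 → ((0.4275+0.055)/1.055)^2.4 ≈ 0.15293
  L2 = 0.2126×0.01600 + 0.7152×0.00182 + 0.0722×0.15293 ≈ 0.01574
Lighter = 0.32456, Darker = 0.01574
Ratio = (L_lighter + 0.05) / (L_darker + 0.05)
Ratio = (0.32456 + 0.05) / (0.01574 + 0.05) = 0.37456 / 0.06574 ≈ 5.6972
Ratio ≈ 5.70:1


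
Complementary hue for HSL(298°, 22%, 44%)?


Complement = opposite side of color wheel = hue + 180°
H' = (298 + 180) mod 360 = 118°
S and L unchanged.
= HSL(118°, 22%, 44%)


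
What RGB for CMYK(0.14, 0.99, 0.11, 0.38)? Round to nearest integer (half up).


R = 255 × (1-C) × (1-K) = 255 × 0.86 × 0.62 = 135.966 → 136
G = 255 × (1-M) × (1-K) = 255 × 0.01 × 0.62 = 1.581 → 2
B = 255 × (1-Y) × (1-K) = 255 × 0.89 × 0.62 = 140.709 → 141
= RGB(136, 2, 141)


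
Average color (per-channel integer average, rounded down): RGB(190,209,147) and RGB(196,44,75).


Midpoint: each channel = ⌊(C₁+C₂)/2⌋
R: ⌊(190+196)/2⌋ = 193
G: ⌊(209+44)/2⌋ = 126
B: ⌊(147+75)/2⌋ = 111
= RGB(193, 126, 111)


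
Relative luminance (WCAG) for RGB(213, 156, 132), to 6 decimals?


Linearize each channel (sRGB transfer function): c = v/255; c_lin = c/12.92 if c ≤ 0.04045, else ((c+0.055)/1.055)^2.4
  R: 213/255 ≈ 0.835294 > 0.04045 → ((0.835294+0.055)/1.055)^2.4 ≈ 0.665387
  G: 156/255 ≈ 0.611765 > 0.04045 → ((0.611765+0.055)/1.055)^2.4 ≈ 0.332452
  B: 132/255 ≈ 0.517647 > 0.04045 → ((0.517647+0.055)/1.055)^2.4 ≈ 0.230740
R_lin = 0.665387, G_lin = 0.332452, B_lin = 0.230740
L = 0.2126×R + 0.7152×G + 0.0722×B
L = 0.2126×0.665387 + 0.7152×0.332452 + 0.0722×0.230740
L ≈ 0.395890


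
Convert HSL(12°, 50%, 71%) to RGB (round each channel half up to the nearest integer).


H=12°, S=0.50, L=0.71
C = (1-|2L-1|)×S = (1-|0.42|)×0.50 = 0.29
H' = H/60 = 12/60 ≈ 0.2000; X = C×(1-|H' mod 2 - 1|) = 0.058
m = L - C/2 = 0.71 - 0.145 = 0.565
Sector ⌊H'⌋ = 0 → (R',G',B') = (0.29, 0.058, 0.0)
RGB = ((R'+m)×255, (G'+m)×255, (B'+m)×255) = (218.025, 158.865, 144.075)
Round half up → RGB(218, 159, 144)


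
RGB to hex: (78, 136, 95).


R = 78 → 4E (hex)
G = 136 → 88 (hex)
B = 95 → 5F (hex)
Hex = #4E885F


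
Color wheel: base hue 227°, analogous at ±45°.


Base hue: 227°
Left analog: (227 - 45) mod 360 = 182°
Right analog: (227 + 45) mod 360 = 272°
Analogous hues = 182° and 272°


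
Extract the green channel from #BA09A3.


Color: #BA09A3
R = BA = 186
G = 09 = 9
B = A3 = 163
Green = 9


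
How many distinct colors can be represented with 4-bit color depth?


Colors = 2^bits = 2^4
= 16 colors


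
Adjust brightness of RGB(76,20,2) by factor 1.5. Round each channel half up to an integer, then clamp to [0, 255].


Multiply each channel by 1.5, round half up, clamp to [0, 255]
R: 76×1.5 = 114
G: 20×1.5 = 30
B: 2×1.5 = 3
= RGB(114, 30, 3)
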